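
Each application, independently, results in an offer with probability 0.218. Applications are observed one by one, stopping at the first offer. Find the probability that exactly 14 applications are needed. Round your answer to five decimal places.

Geometric (trials to first success), p = 0.218.
P(Y = 14) = (1−p)^13 · p = 0.040897 · 0.218 = 0.0089155

0.00892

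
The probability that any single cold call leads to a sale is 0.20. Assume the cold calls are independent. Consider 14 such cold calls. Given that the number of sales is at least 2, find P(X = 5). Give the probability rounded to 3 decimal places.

X ~ Binomial(14, 0.20). Want P(X=5 | X≥2) = P(X=5) / P(X≥2).
P(X=5) = C(14,5)·0.20^5·0.80^9 = 0.08599
P(X≥2) = 1 − 0.04398 − 0.15393 = 0.80209
Ratio = 0.08599 / 0.80209 = 0.10720

0.107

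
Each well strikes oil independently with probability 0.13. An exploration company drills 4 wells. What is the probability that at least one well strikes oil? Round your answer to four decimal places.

0.4271

P(at least one) = 1 − P(none) = 1 − (1 − 0.13)^4
= 1 − 0.572898 = 0.427102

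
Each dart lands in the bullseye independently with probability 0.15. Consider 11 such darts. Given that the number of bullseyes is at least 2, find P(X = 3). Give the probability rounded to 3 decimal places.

X ~ Binomial(11, 0.15). Want P(X=3 | X≥2) = P(X=3) / P(X≥2).
P(X=3) = C(11,3)·0.15^3·0.85^8 = 0.15174
P(X≥2) = 1 − 0.16734 − 0.32484 = 0.50781
Ratio = 0.15174 / 0.50781 = 0.29882

0.299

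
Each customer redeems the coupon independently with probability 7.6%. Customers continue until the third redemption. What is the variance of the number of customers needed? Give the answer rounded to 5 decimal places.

Y = total customers until the third success; negative binomial with r=3, p=0.076.
Var(Y) = r(1−p)/p² = 3·0.924 / 0.076² = 479.9168975

479.91690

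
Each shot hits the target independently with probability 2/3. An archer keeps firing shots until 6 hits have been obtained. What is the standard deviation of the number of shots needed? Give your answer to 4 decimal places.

2.1213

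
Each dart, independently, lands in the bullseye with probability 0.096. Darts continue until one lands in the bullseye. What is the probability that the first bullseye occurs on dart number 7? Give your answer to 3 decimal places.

Geometric (trials to first success), p = 0.096.
P(Y = 7) = (1−p)^6 · p = 0.54577 · 0.096 = 0.05239

0.052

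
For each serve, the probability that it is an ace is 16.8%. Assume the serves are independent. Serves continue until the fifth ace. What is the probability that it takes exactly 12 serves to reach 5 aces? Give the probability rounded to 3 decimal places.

Y = trial on which the fifth success occurs; negative binomial, r=5, p=0.168.
P(Y=12) = C(11,4) · p^5 · (1−p)^7
= 330 · 0.00013383 · 0.27597 = 0.01219

0.012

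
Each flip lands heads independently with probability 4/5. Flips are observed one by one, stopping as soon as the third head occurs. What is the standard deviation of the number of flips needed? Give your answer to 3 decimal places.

0.968

Y = total flips until the third success; negative binomial with r=3, p=0.80.
SD(Y) = √[r(1−p)/p²] = √(0.93750) = 0.96825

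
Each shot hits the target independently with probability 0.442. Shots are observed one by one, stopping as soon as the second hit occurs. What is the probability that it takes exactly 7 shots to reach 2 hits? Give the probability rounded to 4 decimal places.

Y = trial on which the second success occurs; negative binomial, r=2, p=0.442.
P(Y=7) = C(6,1) · p^2 · (1−p)^5
= 6 · 0.19536 · 0.054097 = 0.063411

0.0634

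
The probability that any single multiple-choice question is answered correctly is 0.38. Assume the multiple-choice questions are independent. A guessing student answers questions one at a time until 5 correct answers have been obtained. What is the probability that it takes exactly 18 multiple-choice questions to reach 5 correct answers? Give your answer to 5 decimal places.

0.03772

Y = trial on which the fifth success occurs; negative binomial, r=5, p=0.38.
P(Y=18) = C(17,4) · p^5 · (1−p)^13
= 2380 · 0.0079235 · 0.0020003 = 0.0377213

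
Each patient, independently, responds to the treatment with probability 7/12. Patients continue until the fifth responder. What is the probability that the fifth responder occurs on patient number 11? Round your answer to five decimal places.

Y = trial on which the fifth success occurs; negative binomial, r=5, p=0.583333.
P(Y=11) = C(10,4) · p^5 · (1−p)^6
= 210 · 0.067544 · 0.0052328 = 0.0742225

0.07422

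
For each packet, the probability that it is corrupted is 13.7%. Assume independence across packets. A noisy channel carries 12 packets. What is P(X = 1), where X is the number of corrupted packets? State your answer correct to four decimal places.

0.3251

X ~ Binomial(n=12, p=0.137).
P(X=1) = C(12,1) · p^1 · (1−p)^11
= 12 · 0.137 · 0.19775 = 0.325103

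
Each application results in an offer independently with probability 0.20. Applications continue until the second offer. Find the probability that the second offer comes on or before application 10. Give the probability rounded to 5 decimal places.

0.62419

Finishing within 10 applications ⇔ at least 2 successes in the first 10. With X ~ Binomial(10, 0.20), P(Y ≤ 10) = 1 − P(X ≤ 1).
  k=0: C(10,0)·0.20^0·0.80^10 = 0.1073742
  k=1: C(10,1)·0.20^1·0.80^9 = 0.2684355
1 − 0.3758096 = 0.6241904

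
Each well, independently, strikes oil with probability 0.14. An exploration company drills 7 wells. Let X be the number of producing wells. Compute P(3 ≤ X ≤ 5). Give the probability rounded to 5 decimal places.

0.06192

X ~ Binomial(7, 0.14); P(3 ≤ X ≤ 5) = Σ C(7,k) p^k (1−p)^(7−k) over k:
  k=3: C(7,3)·0.14^3·0.86^4 = 0.0525347
  k=4: C(7,4)·0.14^4·0.86^3 = 0.0085522
  k=5: C(7,5)·0.14^5·0.86^2 = 0.0008353
Total = 0.0619221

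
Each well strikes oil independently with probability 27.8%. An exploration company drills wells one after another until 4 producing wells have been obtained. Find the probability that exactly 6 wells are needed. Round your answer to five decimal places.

0.03114

Y = trial on which the fourth success occurs; negative binomial, r=4, p=0.278.
P(Y=6) = C(5,3) · p^4 · (1−p)^2
= 10 · 0.0059728 · 0.52128 = 0.0311353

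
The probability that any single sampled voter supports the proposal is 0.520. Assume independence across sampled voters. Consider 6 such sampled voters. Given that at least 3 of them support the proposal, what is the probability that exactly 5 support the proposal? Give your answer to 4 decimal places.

0.1580

X ~ Binomial(6, 0.52). Want P(X=5 | X≥3) = P(X=5) / P(X≥3).
P(X=5) = C(6,5)·0.52^5·0.48^1 = 0.109499
P(X≥3) = 1 − 0.012231 − 0.079499 − 0.215309 = 0.692961
Ratio = 0.109499 / 0.692961 = 0.158016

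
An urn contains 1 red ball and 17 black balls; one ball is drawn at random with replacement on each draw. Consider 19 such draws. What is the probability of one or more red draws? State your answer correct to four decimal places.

P(at least one) = 1 − P(none) = 1 − (1 − 0.055556)^19
= 1 − 0.337561 = 0.662439

0.6624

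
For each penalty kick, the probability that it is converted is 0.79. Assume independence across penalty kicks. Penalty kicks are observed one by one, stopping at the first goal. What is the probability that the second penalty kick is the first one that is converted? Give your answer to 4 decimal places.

Geometric (trials to first success), p = 0.79.
P(Y = 2) = (1−p)^1 · p = 0.21 · 0.79 = 0.165900

0.1659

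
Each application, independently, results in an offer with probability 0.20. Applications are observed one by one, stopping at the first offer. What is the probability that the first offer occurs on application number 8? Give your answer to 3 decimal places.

0.042

Geometric (trials to first success), p = 0.20.
P(Y = 8) = (1−p)^7 · p = 0.20972 · 0.20 = 0.04194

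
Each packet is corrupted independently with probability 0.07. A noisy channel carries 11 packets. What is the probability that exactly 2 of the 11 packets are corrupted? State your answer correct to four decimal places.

0.1403

X ~ Binomial(n=11, p=0.07).
P(X=2) = C(11,2) · p^2 · (1−p)^9
= 55 · 0.0049 · 0.52041 = 0.140251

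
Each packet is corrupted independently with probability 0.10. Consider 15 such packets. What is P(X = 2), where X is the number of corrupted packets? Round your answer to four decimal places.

0.2669

X ~ Binomial(n=15, p=0.10).
P(X=2) = C(15,2) · p^2 · (1−p)^13
= 105 · 0.01 · 0.25419 = 0.266896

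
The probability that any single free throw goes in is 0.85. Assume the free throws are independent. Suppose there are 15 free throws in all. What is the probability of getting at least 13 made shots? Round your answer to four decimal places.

X ~ Binomial(15, 0.85); P(X ≥ 13) = Σ C(15,k) p^k (1−p)^(15−k) over k:
  k=13: C(15,13)·0.85^13·0.15^2 = 0.285639
  k=14: C(15,14)·0.85^14·0.15^1 = 0.231232
  k=15: C(15,15)·0.85^15·0.15^0 = 0.087354
Total = 0.604225

0.6042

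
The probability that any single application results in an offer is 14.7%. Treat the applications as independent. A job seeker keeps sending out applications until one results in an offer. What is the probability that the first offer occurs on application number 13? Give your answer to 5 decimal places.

0.02181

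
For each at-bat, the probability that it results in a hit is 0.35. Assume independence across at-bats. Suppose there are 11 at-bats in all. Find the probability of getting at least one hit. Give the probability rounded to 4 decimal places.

P(at least one) = 1 − P(none) = 1 − (1 − 0.35)^11
= 1 − 0.008751 = 0.991249

0.9912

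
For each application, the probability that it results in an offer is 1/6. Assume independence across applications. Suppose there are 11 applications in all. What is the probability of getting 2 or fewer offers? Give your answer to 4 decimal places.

X ~ Binomial(11, 0.166667); P(X ≤ 2) = Σ C(11,k) p^k (1−p)^(11−k) over k:
  k=0: C(11,0)·0.166667^0·0.833333^11 = 0.134588
  k=1: C(11,1)·0.166667^1·0.833333^10 = 0.296094
  k=2: C(11,2)·0.166667^2·0.833333^9 = 0.296094
Total = 0.726775

0.7268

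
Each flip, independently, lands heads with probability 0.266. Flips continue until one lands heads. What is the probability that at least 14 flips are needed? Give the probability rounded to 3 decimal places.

0.018

Y = number of flips to the first success; geometric, p = 0.266.
P(Y > 13) = P(first 13 all fail) = (1−p)^13 = 0.01795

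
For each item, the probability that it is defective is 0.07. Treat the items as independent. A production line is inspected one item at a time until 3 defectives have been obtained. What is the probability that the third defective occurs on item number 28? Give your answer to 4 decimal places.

Y = trial on which the third success occurs; negative binomial, r=3, p=0.07.
P(Y=28) = C(27,2) · p^3 · (1−p)^25
= 351 · 0.000343 · 0.16296 = 0.019619

0.0196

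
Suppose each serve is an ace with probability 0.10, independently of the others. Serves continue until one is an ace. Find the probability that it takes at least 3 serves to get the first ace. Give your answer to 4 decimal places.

0.8100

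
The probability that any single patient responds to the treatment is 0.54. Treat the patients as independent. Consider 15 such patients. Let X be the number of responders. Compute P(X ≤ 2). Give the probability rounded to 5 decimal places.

0.00143

X ~ Binomial(15, 0.54); P(X ≤ 2) = Σ C(15,k) p^k (1−p)^(15−k) over k:
  k=0: C(15,0)·0.54^0·0.46^15 = 0.0000087
  k=1: C(15,1)·0.54^1·0.46^14 = 0.0001538
  k=2: C(15,2)·0.54^2·0.46^13 = 0.0012642
Total = 0.0014268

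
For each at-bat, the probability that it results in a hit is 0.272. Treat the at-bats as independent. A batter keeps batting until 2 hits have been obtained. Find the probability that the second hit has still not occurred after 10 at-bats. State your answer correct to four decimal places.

0.1980

Needing more than 10 at-bats ⇔ fewer than 2 successes in the first 10. With X ~ Binomial(10, 0.272), P(Y > 10) = P(X ≤ 1).
  k=0: C(10,0)·0.272^0·0.728^10 = 0.041813
  k=1: C(10,1)·0.272^1·0.728^9 = 0.156225
P(X ≤ 1) = 0.198039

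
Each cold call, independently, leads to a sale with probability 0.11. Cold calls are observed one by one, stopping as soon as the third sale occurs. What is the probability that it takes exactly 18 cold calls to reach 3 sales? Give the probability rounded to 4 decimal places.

Y = trial on which the third success occurs; negative binomial, r=3, p=0.11.
P(Y=18) = C(17,2) · p^3 · (1−p)^15
= 136 · 0.001331 · 0.17412 = 0.031519

0.0315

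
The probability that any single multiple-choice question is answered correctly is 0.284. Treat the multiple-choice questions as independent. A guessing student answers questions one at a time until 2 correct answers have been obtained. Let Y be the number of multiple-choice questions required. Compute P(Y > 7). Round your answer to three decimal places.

Needing more than 7 multiple-choice questions ⇔ fewer than 2 successes in the first 7. With X ~ Binomial(7, 0.284), P(Y > 7) = P(X ≤ 1).
  k=0: C(7,0)·0.284^0·0.716^7 = 0.09647
  k=1: C(7,1)·0.284^1·0.716^6 = 0.26785
P(X ≤ 1) = 0.36432

0.364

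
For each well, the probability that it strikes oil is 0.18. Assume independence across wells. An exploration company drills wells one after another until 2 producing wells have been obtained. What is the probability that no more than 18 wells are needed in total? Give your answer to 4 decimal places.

Finishing within 18 wells ⇔ at least 2 successes in the first 18. With X ~ Binomial(18, 0.18), P(Y ≤ 18) = 1 − P(X ≤ 1).
  k=0: C(18,0)·0.18^0·0.82^18 = 0.028096
  k=1: C(18,1)·0.18^1·0.82^17 = 0.111015
1 − 0.139111 = 0.860889

0.8609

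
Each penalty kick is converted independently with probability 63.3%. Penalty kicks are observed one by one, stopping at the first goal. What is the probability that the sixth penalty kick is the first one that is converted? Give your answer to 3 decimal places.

0.004

Geometric (trials to first success), p = 0.633.
P(Y = 6) = (1−p)^5 · p = 0.0066578 · 0.633 = 0.00421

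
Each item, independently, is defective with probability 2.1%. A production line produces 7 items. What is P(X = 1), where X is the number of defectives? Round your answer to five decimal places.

X ~ Binomial(n=7, p=0.021).
P(X=1) = C(7,1) · p^1 · (1−p)^6
= 7 · 0.021 · 0.88043 = 0.1294236

0.12942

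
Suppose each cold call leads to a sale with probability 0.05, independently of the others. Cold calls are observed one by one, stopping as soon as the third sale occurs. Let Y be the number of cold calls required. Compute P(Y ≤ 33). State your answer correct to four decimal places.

Finishing within 33 cold calls ⇔ at least 3 successes in the first 33. With X ~ Binomial(33, 0.05), P(Y ≤ 33) = 1 − P(X ≤ 2).
  k=0: C(33,0)·0.05^0·0.95^33 = 0.184026
  k=1: C(33,1)·0.05^1·0.95^32 = 0.319624
  k=2: C(33,2)·0.05^2·0.95^31 = 0.269157
1 − 0.772807 = 0.227193

0.2272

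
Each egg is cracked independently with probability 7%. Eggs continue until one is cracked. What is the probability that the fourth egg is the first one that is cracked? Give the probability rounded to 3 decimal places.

0.056

Geometric (trials to first success), p = 0.07.
P(Y = 4) = (1−p)^3 · p = 0.80436 · 0.07 = 0.05630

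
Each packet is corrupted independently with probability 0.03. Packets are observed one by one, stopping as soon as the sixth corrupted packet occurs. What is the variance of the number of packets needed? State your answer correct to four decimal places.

6466.6667

Y = total packets until the sixth success; negative binomial with r=6, p=0.03.
Var(Y) = r(1−p)/p² = 6·0.97 / 0.03² = 6466.666667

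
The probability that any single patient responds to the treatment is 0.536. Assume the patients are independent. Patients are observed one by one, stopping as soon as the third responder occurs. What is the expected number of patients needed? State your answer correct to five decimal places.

5.59701

Y = total patients until the third success; negative binomial with r=3, p=0.536.
E[Y] = r / p = 3 / 0.536 = 5.5970149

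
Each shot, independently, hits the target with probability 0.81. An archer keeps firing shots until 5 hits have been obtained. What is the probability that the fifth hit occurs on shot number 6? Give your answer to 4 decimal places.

Y = trial on which the fifth success occurs; negative binomial, r=5, p=0.81.
P(Y=6) = C(5,4) · p^5 · (1−p)^1
= 5 · 0.34868 · 0.19 = 0.331245

0.3312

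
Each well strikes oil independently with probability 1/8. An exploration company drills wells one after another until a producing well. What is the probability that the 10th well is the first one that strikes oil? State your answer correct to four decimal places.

Geometric (trials to first success), p = 0.125.
P(Y = 10) = (1−p)^9 · p = 0.30066 · 0.125 = 0.037582

0.0376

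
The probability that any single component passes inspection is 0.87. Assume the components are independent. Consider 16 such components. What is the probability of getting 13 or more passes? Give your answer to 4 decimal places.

0.8552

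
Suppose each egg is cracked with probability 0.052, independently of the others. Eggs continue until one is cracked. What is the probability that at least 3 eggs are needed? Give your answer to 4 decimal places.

0.8987

Y = number of eggs to the first success; geometric, p = 0.052.
P(Y > 2) = P(first 2 all fail) = (1−p)^2 = 0.898704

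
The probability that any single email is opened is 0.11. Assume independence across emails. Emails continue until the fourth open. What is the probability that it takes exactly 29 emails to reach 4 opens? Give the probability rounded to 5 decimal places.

Y = trial on which the fourth success occurs; negative binomial, r=4, p=0.11.
P(Y=29) = C(28,3) · p^4 · (1−p)^25
= 3276 · 0.00014641 · 0.054294 = 0.0260414

0.02604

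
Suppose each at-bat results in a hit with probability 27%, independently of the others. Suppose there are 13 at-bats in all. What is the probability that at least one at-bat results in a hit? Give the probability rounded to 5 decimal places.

P(at least one) = 1 − P(none) = 1 − (1 − 0.27)^13
= 1 − 0.0167185 = 0.9832815

0.98328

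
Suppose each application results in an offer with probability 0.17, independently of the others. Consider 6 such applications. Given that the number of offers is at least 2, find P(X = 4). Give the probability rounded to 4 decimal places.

0.0318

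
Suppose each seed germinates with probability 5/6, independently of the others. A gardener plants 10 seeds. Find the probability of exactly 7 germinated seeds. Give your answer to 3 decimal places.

X ~ Binomial(n=10, p=0.833333).
P(X=7) = C(10,7) · p^7 · (1−p)^3
= 120 · 0.27908 · 0.0046296 = 0.15505

0.155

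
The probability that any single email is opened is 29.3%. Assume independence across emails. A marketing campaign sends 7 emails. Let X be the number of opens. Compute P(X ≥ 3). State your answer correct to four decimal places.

X ~ Binomial(7, 0.293); P(X ≥ 3) = Σ C(7,k) p^k (1−p)^(7−k) over k:
  k=3: C(7,3)·0.293^3·0.707^4 = 0.219962
  k=4: C(7,4)·0.293^4·0.707^3 = 0.091158
  k=5: C(7,5)·0.293^5·0.707^2 = 0.022667
  k=6: C(7,6)·0.293^6·0.707^1 = 0.003131
  k=7: C(7,7)·0.293^7·0.707^0 = 0.000185
Total = 0.337105

0.3371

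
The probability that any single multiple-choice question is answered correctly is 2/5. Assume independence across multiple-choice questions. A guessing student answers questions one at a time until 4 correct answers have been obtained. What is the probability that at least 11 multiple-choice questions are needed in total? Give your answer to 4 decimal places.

Needing more than 10 multiple-choice questions ⇔ fewer than 4 successes in the first 10. With X ~ Binomial(10, 0.40), P(Y > 10) = P(X ≤ 3).
  k=0: C(10,0)·0.40^0·0.60^10 = 0.006047
  k=1: C(10,1)·0.40^1·0.60^9 = 0.040311
  k=2: C(10,2)·0.40^2·0.60^8 = 0.120932
  k=3: C(10,3)·0.40^3·0.60^7 = 0.214991
P(X ≤ 3) = 0.382281

0.3823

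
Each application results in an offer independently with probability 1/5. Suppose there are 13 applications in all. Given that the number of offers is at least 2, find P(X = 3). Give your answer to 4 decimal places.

0.3206

X ~ Binomial(13, 0.20). Want P(X=3 | X≥2) = P(X=3) / P(X≥2).
P(X=3) = C(13,3)·0.20^3·0.80^10 = 0.245672
P(X≥2) = 1 − 0.054976 − 0.178671 = 0.766354
Ratio = 0.245672 / 0.766354 = 0.320573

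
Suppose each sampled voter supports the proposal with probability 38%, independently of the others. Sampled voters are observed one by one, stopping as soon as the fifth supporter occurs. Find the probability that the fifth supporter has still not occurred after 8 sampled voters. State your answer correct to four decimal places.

Needing more than 8 sampled voters ⇔ fewer than 5 successes in the first 8. With X ~ Binomial(8, 0.38), P(Y > 8) = P(X ≤ 4).
  k=0: C(8,0)·0.38^0·0.62^8 = 0.021834
  k=1: C(8,1)·0.38^1·0.62^7 = 0.107057
  k=2: C(8,2)·0.38^2·0.62^6 = 0.229655
  k=3: C(8,3)·0.38^3·0.62^5 = 0.281512
  k=4: C(8,4)·0.38^4·0.62^4 = 0.215675
P(X ≤ 4) = 0.855733

0.8557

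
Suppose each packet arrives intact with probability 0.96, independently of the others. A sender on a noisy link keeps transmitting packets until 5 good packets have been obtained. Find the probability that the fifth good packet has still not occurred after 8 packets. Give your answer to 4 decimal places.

0.0002

Needing more than 8 packets ⇔ fewer than 5 successes in the first 8. With X ~ Binomial(8, 0.96), P(Y > 8) = P(X ≤ 4).
  k=0: C(8,0)·0.96^0·0.04^8 = 0.000000
  k=1: C(8,1)·0.96^1·0.04^7 = 0.000000
  k=2: C(8,2)·0.96^2·0.04^6 = 0.000000
  k=3: C(8,3)·0.96^3·0.04^5 = 0.000005
  k=4: C(8,4)·0.96^4·0.04^4 = 0.000152
P(X ≤ 4) = 0.000157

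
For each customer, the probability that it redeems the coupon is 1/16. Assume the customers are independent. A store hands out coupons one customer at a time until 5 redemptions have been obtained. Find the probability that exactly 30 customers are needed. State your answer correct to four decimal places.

0.0045

Y = trial on which the fifth success occurs; negative binomial, r=5, p=0.0625.
P(Y=30) = C(29,4) · p^5 · (1−p)^25
= 23751 · 9.5367e-07 · 0.1992 = 0.004512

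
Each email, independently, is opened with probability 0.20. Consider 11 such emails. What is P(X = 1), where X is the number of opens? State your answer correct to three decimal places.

X ~ Binomial(n=11, p=0.20).
P(X=1) = C(11,1) · p^1 · (1−p)^10
= 11 · 0.2 · 0.10737 = 0.23622

0.236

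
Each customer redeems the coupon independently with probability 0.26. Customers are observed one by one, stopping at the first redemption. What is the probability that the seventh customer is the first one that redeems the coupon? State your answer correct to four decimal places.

Geometric (trials to first success), p = 0.26.
P(Y = 7) = (1−p)^6 · p = 0.16421 · 0.26 = 0.042694

0.0427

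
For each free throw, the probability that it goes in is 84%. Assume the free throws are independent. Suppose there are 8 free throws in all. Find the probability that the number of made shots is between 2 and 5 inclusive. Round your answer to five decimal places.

0.12258

X ~ Binomial(8, 0.84); P(2 ≤ X ≤ 5) = Σ C(8,k) p^k (1−p)^(8−k) over k:
  k=2: C(8,2)·0.84^2·0.16^6 = 0.0003315
  k=3: C(8,3)·0.84^3·0.16^5 = 0.0034804
  k=4: C(8,4)·0.84^4·0.16^4 = 0.0228399
  k=5: C(8,5)·0.84^5·0.16^3 = 0.0959278
Total = 0.1225796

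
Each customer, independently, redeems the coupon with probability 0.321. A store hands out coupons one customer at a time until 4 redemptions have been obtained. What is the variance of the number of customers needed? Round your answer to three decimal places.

Y = total customers until the fourth success; negative binomial with r=4, p=0.321.
Var(Y) = r(1−p)/p² = 4·0.679 / 0.321² = 26.35844

26.358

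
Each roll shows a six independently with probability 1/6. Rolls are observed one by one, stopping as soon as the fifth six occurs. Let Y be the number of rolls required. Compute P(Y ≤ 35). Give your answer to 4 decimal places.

Finishing within 35 rolls ⇔ at least 5 successes in the first 35. With X ~ Binomial(35, 0.166667), P(Y ≤ 35) = 1 − P(X ≤ 4).
  k=0: C(35,0)·0.166667^0·0.833333^35 = 0.001693
  k=1: C(35,1)·0.166667^1·0.833333^34 = 0.011851
  k=2: C(35,2)·0.166667^2·0.833333^33 = 0.040293
  k=3: C(35,3)·0.166667^3·0.833333^32 = 0.088645
  k=4: C(35,4)·0.166667^4·0.833333^31 = 0.141833
1 − 0.284315 = 0.715685

0.7157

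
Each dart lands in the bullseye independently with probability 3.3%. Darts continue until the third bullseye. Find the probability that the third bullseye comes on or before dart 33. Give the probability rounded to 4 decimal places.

0.0943

Finishing within 33 darts ⇔ at least 3 successes in the first 33. With X ~ Binomial(33, 0.033), P(Y ≤ 33) = 1 − P(X ≤ 2).
  k=0: C(33,0)·0.033^0·0.967^33 = 0.330426
  k=1: C(33,1)·0.033^1·0.967^32 = 0.372113
  k=2: C(33,2)·0.033^2·0.967^31 = 0.203181
1 − 0.905719 = 0.094281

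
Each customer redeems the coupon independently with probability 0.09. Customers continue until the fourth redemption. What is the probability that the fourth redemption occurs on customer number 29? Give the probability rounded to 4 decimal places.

Y = trial on which the fourth success occurs; negative binomial, r=4, p=0.09.
P(Y=29) = C(28,3) · p^4 · (1−p)^25
= 3276 · 6.561e-05 · 0.094631 = 0.020340

0.0203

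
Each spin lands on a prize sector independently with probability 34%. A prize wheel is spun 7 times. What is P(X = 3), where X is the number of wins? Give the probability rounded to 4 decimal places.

X ~ Binomial(n=7, p=0.34).
P(X=3) = C(7,3) · p^3 · (1−p)^4
= 35 · 0.039304 · 0.18975 = 0.261024

0.2610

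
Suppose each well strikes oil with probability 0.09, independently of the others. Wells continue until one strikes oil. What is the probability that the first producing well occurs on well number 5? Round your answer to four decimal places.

Geometric (trials to first success), p = 0.09.
P(Y = 5) = (1−p)^4 · p = 0.68575 · 0.09 = 0.061717

0.0617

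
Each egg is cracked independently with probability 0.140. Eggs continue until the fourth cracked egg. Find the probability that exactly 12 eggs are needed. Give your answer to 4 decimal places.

Y = trial on which the fourth success occurs; negative binomial, r=4, p=0.14.
P(Y=12) = C(11,3) · p^4 · (1−p)^8
= 165 · 0.00038416 · 0.29922 = 0.018966

0.0190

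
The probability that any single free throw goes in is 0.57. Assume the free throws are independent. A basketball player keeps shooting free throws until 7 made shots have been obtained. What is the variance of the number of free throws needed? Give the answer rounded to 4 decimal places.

Y = total free throws until the seventh success; negative binomial with r=7, p=0.57.
Var(Y) = r(1−p)/p² = 7·0.43 / 0.57² = 9.264389

9.2644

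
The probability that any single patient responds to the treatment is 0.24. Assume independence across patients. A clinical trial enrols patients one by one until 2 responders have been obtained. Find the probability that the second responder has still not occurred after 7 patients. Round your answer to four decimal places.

Needing more than 7 patients ⇔ fewer than 2 successes in the first 7. With X ~ Binomial(7, 0.24), P(Y > 7) = P(X ≤ 1).
  k=0: C(7,0)·0.24^0·0.76^7 = 0.146452
  k=1: C(7,1)·0.24^1·0.76^6 = 0.323736
P(X ≤ 1) = 0.470188

0.4702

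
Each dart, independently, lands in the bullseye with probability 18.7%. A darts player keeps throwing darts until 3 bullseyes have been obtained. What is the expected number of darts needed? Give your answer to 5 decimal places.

16.04278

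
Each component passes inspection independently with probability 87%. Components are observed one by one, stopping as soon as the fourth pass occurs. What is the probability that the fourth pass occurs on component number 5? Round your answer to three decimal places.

Y = trial on which the fourth success occurs; negative binomial, r=4, p=0.87.
P(Y=5) = C(4,3) · p^4 · (1−p)^1
= 4 · 0.5729 · 0.13 = 0.29791

0.298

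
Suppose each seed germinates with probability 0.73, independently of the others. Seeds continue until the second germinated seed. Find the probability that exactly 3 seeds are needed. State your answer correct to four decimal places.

0.2878

Y = trial on which the second success occurs; negative binomial, r=2, p=0.73.
P(Y=3) = C(2,1) · p^2 · (1−p)^1
= 2 · 0.5329 · 0.27 = 0.287766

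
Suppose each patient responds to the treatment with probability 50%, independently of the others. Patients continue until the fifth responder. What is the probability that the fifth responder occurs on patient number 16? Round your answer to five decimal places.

0.02083

Y = trial on which the fifth success occurs; negative binomial, r=5, p=0.50.
P(Y=16) = C(15,4) · p^5 · (1−p)^11
= 1365 · 0.03125 · 0.00048828 = 0.0208282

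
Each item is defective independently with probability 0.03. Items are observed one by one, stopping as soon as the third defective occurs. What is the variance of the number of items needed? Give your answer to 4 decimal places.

Y = total items until the third success; negative binomial with r=3, p=0.03.
Var(Y) = r(1−p)/p² = 3·0.97 / 0.03² = 3233.333333

3233.3333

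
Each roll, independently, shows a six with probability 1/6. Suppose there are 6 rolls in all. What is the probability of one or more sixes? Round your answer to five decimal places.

0.66510

P(at least one) = 1 − P(none) = 1 − (1 − 0.166667)^6
= 1 − 0.3348980 = 0.6651020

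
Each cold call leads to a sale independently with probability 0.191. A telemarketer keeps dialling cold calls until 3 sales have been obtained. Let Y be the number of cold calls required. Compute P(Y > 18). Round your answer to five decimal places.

Needing more than 18 cold calls ⇔ fewer than 3 successes in the first 18. With X ~ Binomial(18, 0.191), P(Y > 18) = P(X ≤ 2).
  k=0: C(18,0)·0.191^0·0.809^18 = 0.0220330
  k=1: C(18,1)·0.191^1·0.809^17 = 0.0936334
  k=2: C(18,2)·0.191^2·0.809^16 = 0.1879033
P(X ≤ 2) = 0.3035697

0.30357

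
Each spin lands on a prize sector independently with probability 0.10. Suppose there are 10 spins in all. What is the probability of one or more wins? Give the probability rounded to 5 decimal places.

0.65132

P(at least one) = 1 − P(none) = 1 − (1 − 0.10)^10
= 1 − 0.3486784 = 0.6513216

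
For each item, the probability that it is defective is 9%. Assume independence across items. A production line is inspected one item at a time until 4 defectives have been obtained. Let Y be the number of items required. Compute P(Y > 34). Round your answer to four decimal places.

0.6333

Needing more than 34 items ⇔ fewer than 4 successes in the first 34. With X ~ Binomial(34, 0.09), P(Y > 34) = P(X ≤ 3).
  k=0: C(34,0)·0.09^0·0.91^34 = 0.040496
  k=1: C(34,1)·0.09^1·0.91^33 = 0.136172
  k=2: C(34,2)·0.09^2·0.91^32 = 0.222215
  k=3: C(34,3)·0.09^3·0.91^31 = 0.234424
P(X ≤ 3) = 0.633306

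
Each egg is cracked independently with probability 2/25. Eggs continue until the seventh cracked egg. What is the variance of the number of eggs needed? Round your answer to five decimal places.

Y = total eggs until the seventh success; negative binomial with r=7, p=0.08.
Var(Y) = r(1−p)/p² = 7·0.92 / 0.08² = 1006.2500000

1006.25000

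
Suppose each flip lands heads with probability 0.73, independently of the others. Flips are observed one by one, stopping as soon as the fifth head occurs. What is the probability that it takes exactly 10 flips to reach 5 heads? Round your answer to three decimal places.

Y = trial on which the fifth success occurs; negative binomial, r=5, p=0.73.
P(Y=10) = C(9,4) · p^5 · (1−p)^5
= 126 · 0.20731 · 0.0014349 = 0.03748

0.037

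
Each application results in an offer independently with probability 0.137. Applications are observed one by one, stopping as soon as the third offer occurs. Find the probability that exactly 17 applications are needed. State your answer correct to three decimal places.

0.039

Y = trial on which the third success occurs; negative binomial, r=3, p=0.137.
P(Y=17) = C(16,2) · p^3 · (1−p)^14
= 120 · 0.0025714 · 0.1271 = 0.03922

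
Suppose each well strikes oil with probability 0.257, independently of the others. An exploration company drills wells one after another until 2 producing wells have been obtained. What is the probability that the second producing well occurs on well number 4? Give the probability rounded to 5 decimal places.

0.10939

Y = trial on which the second success occurs; negative binomial, r=2, p=0.257.
P(Y=4) = C(3,1) · p^2 · (1−p)^2
= 3 · 0.066049 · 0.55205 = 0.1093869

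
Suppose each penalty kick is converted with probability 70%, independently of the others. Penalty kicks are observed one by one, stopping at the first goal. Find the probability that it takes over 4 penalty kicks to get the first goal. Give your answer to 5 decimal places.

0.00810

Y = number of penalty kicks to the first success; geometric, p = 0.70.
P(Y > 4) = P(first 4 all fail) = (1−p)^4 = 0.0081000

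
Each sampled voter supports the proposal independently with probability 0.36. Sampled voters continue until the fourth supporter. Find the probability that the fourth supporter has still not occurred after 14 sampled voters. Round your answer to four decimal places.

0.1982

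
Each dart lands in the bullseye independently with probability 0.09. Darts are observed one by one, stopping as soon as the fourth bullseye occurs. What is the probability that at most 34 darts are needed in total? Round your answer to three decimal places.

0.367

Finishing within 34 darts ⇔ at least 4 successes in the first 34. With X ~ Binomial(34, 0.09), P(Y ≤ 34) = 1 − P(X ≤ 3).
  k=0: C(34,0)·0.09^0·0.91^34 = 0.04050
  k=1: C(34,1)·0.09^1·0.91^33 = 0.13617
  k=2: C(34,2)·0.09^2·0.91^32 = 0.22221
  k=3: C(34,3)·0.09^3·0.91^31 = 0.23442
1 − 0.63331 = 0.36669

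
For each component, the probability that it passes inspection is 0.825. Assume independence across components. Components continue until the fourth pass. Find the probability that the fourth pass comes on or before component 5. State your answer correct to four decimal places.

0.7875

Finishing within 5 components ⇔ at least 4 successes in the first 5. With X ~ Binomial(5, 0.825), P(Y ≤ 5) = 1 − P(X ≤ 3).
  k=0: C(5,0)·0.825^0·0.175^5 = 0.000164
  k=1: C(5,1)·0.825^1·0.175^4 = 0.003869
  k=2: C(5,2)·0.825^2·0.175^3 = 0.036477
  k=3: C(5,3)·0.825^3·0.175^2 = 0.171964
1 − 0.212474 = 0.787526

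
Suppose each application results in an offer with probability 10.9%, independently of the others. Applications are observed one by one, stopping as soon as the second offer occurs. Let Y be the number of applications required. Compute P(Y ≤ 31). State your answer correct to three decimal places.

0.866

Finishing within 31 applications ⇔ at least 2 successes in the first 31. With X ~ Binomial(31, 0.109), P(Y ≤ 31) = 1 − P(X ≤ 1).
  k=0: C(31,0)·0.109^0·0.891^31 = 0.02794
  k=1: C(31,1)·0.109^1·0.891^30 = 0.10595
1 − 0.13389 = 0.86611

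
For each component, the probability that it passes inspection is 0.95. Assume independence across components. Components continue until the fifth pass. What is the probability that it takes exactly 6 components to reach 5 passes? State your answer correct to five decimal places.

Y = trial on which the fifth success occurs; negative binomial, r=5, p=0.95.
P(Y=6) = C(5,4) · p^5 · (1−p)^1
= 5 · 0.77378 · 0.05 = 0.1934452

0.19345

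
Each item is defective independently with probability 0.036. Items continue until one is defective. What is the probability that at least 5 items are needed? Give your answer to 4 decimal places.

0.8636

Y = number of items to the first success; geometric, p = 0.036.
P(Y > 4) = P(first 4 all fail) = (1−p)^4 = 0.863591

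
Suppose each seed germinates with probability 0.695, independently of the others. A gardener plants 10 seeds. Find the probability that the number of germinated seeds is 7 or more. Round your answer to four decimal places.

0.6362

X ~ Binomial(10, 0.695); P(X ≥ 7) = Σ C(10,k) p^k (1−p)^(10−k) over k:
  k=7: C(10,7)·0.695^7·0.305^3 = 0.266670
  k=8: C(10,8)·0.695^8·0.305^2 = 0.227872
  k=9: C(10,9)·0.695^9·0.305^1 = 0.115389
  k=10: C(10,10)·0.695^10·0.305^0 = 0.026293
Total = 0.636224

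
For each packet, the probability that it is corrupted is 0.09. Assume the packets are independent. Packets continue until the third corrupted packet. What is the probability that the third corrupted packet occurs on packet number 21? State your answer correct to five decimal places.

0.02536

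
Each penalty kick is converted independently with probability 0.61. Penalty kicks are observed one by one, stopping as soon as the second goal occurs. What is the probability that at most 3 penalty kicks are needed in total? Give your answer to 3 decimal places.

0.662

Finishing within 3 penalty kicks ⇔ at least 2 successes in the first 3. With X ~ Binomial(3, 0.61), P(Y ≤ 3) = 1 − P(X ≤ 1).
  k=0: C(3,0)·0.61^0·0.39^3 = 0.05932
  k=1: C(3,1)·0.61^1·0.39^2 = 0.27834
1 − 0.33766 = 0.66234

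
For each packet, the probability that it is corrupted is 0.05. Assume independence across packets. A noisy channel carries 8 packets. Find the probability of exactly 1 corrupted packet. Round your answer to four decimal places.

0.2793

X ~ Binomial(n=8, p=0.05).
P(X=1) = C(8,1) · p^1 · (1−p)^7
= 8 · 0.05 · 0.69834 = 0.279335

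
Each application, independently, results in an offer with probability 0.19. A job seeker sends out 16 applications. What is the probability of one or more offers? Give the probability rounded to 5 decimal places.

P(at least one) = 1 − P(none) = 1 − (1 − 0.19)^16
= 1 − 0.0343368 = 0.9656632

0.96566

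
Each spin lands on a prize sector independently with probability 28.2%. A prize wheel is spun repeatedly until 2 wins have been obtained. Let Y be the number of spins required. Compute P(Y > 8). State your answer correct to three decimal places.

Needing more than 8 spins ⇔ fewer than 2 successes in the first 8. With X ~ Binomial(8, 0.282), P(Y > 8) = P(X ≤ 1).
  k=0: C(8,0)·0.282^0·0.718^8 = 0.07063
  k=1: C(8,1)·0.282^1·0.718^7 = 0.22193
P(X ≤ 1) = 0.29256

0.293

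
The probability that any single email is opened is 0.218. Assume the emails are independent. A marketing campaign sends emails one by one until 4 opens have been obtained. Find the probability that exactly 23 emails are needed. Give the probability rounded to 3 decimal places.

Y = trial on which the fourth success occurs; negative binomial, r=4, p=0.218.
P(Y=23) = C(22,3) · p^4 · (1−p)^19
= 1540 · 0.0022585 · 0.0093525 = 0.03253

0.033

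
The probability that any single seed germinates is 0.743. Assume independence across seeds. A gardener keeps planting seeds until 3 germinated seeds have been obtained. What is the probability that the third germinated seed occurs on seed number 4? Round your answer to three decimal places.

Y = trial on which the third success occurs; negative binomial, r=3, p=0.743.
P(Y=4) = C(3,2) · p^3 · (1−p)^1
= 3 · 0.41017 · 0.257 = 0.31624

0.316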